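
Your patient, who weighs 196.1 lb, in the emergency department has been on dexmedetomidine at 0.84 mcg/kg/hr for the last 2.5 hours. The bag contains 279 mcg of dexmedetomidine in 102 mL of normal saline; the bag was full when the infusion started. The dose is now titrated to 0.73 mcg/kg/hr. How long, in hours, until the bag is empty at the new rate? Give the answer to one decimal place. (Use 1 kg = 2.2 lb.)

1.4 hours

Initial rate:
Weight = 196.1 lb ÷ 2.2 lb/kg = 89.13636 kg
Dose = 0.84 mcg/kg/hr × 89.13636 kg = 74.87455 mcg/hr
Concentration = 279 mcg ÷ 102 mL = 2.735294 mcg/mL
Rate = 74.87455 mcg/hr ÷ 2.735294 mcg/mL = 27.37349 mL/hr
Volume infused so far = 27.37349 mL/hr × 2.5 hr = 68.43372 mL
Volume remaining = 102 − 68.43372 = 33.56628 mL
New rate:
Dose = 0.73 mcg/kg/hr × 89.13636 kg = 65.06955 mcg/hr
Rate = 65.06955 mcg/hr ÷ 2.735294 mcg/mL = 23.78887 mL/hr
Time remaining = 33.56628 mL ÷ 23.78887 mL/hr = 1.411008 hr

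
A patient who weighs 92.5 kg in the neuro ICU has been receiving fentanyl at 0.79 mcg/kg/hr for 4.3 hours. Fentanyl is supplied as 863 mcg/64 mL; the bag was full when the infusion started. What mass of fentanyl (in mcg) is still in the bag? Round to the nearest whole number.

549 mcg

Dose = 0.79 mcg/kg/hr × 92.5 kg = 73.075 mcg/hr
Concentration = 863 mcg ÷ 64 mL = 13.48438 mcg/mL
Rate = 73.075 mcg/hr ÷ 13.48438 mcg/mL = 5.419235 mL/hr
Volume infused = 5.419235 mL/hr × 4.3 hr = 23.30271 mL
Volume remaining = 64 − 23.30271 = 40.69729 mL
Drug remaining = 40.69729 mL × 13.48438 mcg/mL = 548.7775 mcg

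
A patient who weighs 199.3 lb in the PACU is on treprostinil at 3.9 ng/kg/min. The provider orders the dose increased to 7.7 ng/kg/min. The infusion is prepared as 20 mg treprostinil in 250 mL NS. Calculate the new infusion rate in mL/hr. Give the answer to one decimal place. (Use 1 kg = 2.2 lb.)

0.5 mL/hr

Weight = 199.3 lb ÷ 2.2 lb/kg = 90.59091 kg
Dose = 7.7 ng/kg/min × 90.59091 kg = 697.55 ng/min
697.55 ng/min × 60 min/hr = 41853 ng/hr
Concentration = 20 mg ÷ 250 mL = 0.08 mg/mL = 80000 ng/mL
Rate = 41853 ng/hr ÷ 80000 ng/mL = 0.5231625 mL/hr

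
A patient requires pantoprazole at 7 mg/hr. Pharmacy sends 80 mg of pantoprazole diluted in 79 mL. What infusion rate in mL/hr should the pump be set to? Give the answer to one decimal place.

6.9 mL/hr

Concentration = 80 mg ÷ 79 mL = 1.012658 mg/mL
Rate = 7 mg/hr ÷ 1.012658 mg/mL = 6.9125 mL/hr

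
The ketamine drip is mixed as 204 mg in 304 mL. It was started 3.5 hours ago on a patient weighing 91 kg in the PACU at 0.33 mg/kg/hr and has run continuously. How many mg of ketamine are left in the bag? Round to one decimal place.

Dose = 0.33 mg/kg/hr × 91 kg = 30.03 mg/hr
Concentration = 204 mg ÷ 304 mL = 0.6710526 mg/mL
Rate = 30.03 mg/hr ÷ 0.6710526 mg/mL = 44.75059 mL/hr
Volume infused = 44.75059 mL/hr × 3.5 hr = 156.6271 mL
Volume remaining = 304 − 156.6271 = 147.3729 mL
Drug remaining = 147.3729 mL × 0.6710526 mg/mL = 98.895 mg

98.9 mg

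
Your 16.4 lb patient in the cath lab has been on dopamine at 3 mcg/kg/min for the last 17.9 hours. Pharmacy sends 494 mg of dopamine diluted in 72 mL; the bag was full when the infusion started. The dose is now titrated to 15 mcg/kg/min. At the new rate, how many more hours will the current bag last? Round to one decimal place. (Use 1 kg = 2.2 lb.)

Initial rate:
Weight = 16.4 lb ÷ 2.2 lb/kg = 7.454545 kg
Dose = 3 mcg/kg/min × 7.454545 kg = 22.36364 mcg/min
22.36364 mcg/min × 60 min/hr = 1341.818 mcg/hr
Concentration = 494 mg ÷ 72 mL = 6.861111 mg/mL = 6861.111 mcg/mL
Rate = 1341.818 mcg/hr ÷ 6861.111 mcg/mL = 0.1955686 mL/hr
Volume infused so far = 0.1955686 mL/hr × 17.9 hr = 3.500679 mL
Volume remaining = 72 − 3.500679 = 68.49932 mL
New rate:
Dose = 15 mcg/kg/min × 7.454545 kg = 111.8182 mcg/min
111.8182 mcg/min × 60 min/hr = 6709.091 mcg/hr
Rate = 6709.091 mcg/hr ÷ 6861.111 mcg/mL = 0.9778432 mL/hr
Time remaining = 68.49932 mL ÷ 0.9778432 mL/hr = 70.05144 hr

70.1 hours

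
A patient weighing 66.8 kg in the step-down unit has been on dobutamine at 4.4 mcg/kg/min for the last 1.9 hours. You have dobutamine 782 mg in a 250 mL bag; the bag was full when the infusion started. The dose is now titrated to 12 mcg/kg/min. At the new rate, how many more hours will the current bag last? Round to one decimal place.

15.6 hours

Initial rate:
Dose = 4.4 mcg/kg/min × 66.8 kg = 293.92 mcg/min
293.92 mcg/min × 60 min/hr = 17635.2 mcg/hr
Concentration = 782 mg ÷ 250 mL = 3.128 mg/mL = 3128 mcg/mL
Rate = 17635.2 mcg/hr ÷ 3128 mcg/mL = 5.637852 mL/hr
Volume infused so far = 5.637852 mL/hr × 1.9 hr = 10.71192 mL
Volume remaining = 250 − 10.71192 = 239.2881 mL
New rate:
Dose = 12 mcg/kg/min × 66.8 kg = 801.6 mcg/min
801.6 mcg/min × 60 min/hr = 48096 mcg/hr
Rate = 48096 mcg/hr ÷ 3128 mcg/mL = 15.37596 mL/hr
Time remaining = 239.2881 mL ÷ 15.37596 mL/hr = 15.56248 hr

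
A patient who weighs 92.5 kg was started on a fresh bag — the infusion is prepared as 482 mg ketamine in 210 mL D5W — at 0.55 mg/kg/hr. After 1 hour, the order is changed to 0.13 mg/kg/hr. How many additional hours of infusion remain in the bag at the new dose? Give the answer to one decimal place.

Initial rate:
Dose = 0.55 mg/kg/hr × 92.5 kg = 50.875 mg/hr
Concentration = 482 mg ÷ 210 mL = 2.295238 mg/mL
Rate = 50.875 mg/hr ÷ 2.295238 mg/mL = 22.16546 mL/hr
Volume infused so far = 22.16546 mL/hr × 1 hr = 22.16546 mL
Volume remaining = 210 − 22.16546 = 187.8345 mL
New rate:
Dose = 0.13 mg/kg/hr × 92.5 kg = 12.025 mg/hr
Rate = 12.025 mg/hr ÷ 2.295238 mg/mL = 5.239108 mL/hr
Time remaining = 187.8345 mL ÷ 5.239108 mL/hr = 35.85239 hr

35.9 hours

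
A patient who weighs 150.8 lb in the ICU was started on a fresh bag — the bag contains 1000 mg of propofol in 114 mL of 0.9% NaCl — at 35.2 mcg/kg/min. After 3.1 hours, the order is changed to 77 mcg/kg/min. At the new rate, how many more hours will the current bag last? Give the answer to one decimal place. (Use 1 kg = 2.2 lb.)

Initial rate:
Weight = 150.8 lb ÷ 2.2 lb/kg = 68.54545 kg
Dose = 35.2 mcg/kg/min × 68.54545 kg = 2412.8 mcg/min
2412.8 mcg/min × 60 min/hr = 144768 mcg/hr
Concentration = 1000 mg ÷ 114 mL = 8.77193 mg/mL = 8771.93 mcg/mL
Rate = 144768 mcg/hr ÷ 8771.93 mcg/mL = 16.50355 mL/hr
Volume infused so far = 16.50355 mL/hr × 3.1 hr = 51.16101 mL
Volume remaining = 114 − 51.16101 = 62.83899 mL
New rate:
Dose = 77 mcg/kg/min × 68.54545 kg = 5278 mcg/min
5278 mcg/min × 60 min/hr = 316680 mcg/hr
Rate = 316680 mcg/hr ÷ 8771.93 mcg/mL = 36.10152 mL/hr
Time remaining = 62.83899 mL ÷ 36.10152 mL/hr = 1.740619 hr

1.7 hours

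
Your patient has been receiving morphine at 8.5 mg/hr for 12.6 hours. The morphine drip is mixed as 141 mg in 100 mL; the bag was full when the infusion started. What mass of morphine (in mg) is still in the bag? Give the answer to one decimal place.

33.9 mg

Concentration = 141 mg ÷ 100 mL = 1.41 mg/mL
Rate = 8.5 mg/hr ÷ 1.41 mg/mL = 6.028369 mL/hr
Volume infused = 6.028369 mL/hr × 12.6 hr = 75.95745 mL
Volume remaining = 100 − 75.95745 = 24.04255 mL
Drug remaining = 24.04255 mL × 1.41 mg/mL = 33.9 mg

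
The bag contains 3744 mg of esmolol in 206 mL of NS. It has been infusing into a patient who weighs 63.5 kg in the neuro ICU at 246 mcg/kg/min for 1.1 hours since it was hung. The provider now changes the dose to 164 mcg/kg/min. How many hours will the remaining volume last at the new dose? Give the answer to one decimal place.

4.3 hours

Initial rate:
Dose = 246 mcg/kg/min × 63.5 kg = 15621 mcg/min
15621 mcg/min × 60 min/hr = 937260 mcg/hr
Concentration = 3744 mg ÷ 206 mL = 18.17476 mg/mL = 18174.76 mcg/mL
Rate = 937260 mcg/hr ÷ 18174.76 mcg/mL = 51.56933 mL/hr
Volume infused so far = 51.56933 mL/hr × 1.1 hr = 56.72626 mL
Volume remaining = 206 − 56.72626 = 149.2737 mL
New rate:
Dose = 164 mcg/kg/min × 63.5 kg = 10414 mcg/min
10414 mcg/min × 60 min/hr = 624840 mcg/hr
Rate = 624840 mcg/hr ÷ 18174.76 mcg/mL = 34.37955 mL/hr
Time remaining = 149.2737 mL ÷ 34.37955 mL/hr = 4.341934 hr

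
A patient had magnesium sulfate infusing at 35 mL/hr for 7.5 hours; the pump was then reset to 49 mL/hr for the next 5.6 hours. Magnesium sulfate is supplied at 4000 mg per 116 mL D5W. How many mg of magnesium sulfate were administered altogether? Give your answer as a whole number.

18514 mg

Concentration = 4000 mg ÷ 116 mL = 34.48276 mg/mL
Stage 1: 35 mL/hr × 7.5 hr = 262.5 mL → 262.5 mL × 34.48276 mg/mL = 9051.724 mg
Stage 2: 49 mL/hr × 5.6 hr = 274.4 mL → 274.4 mL × 34.48276 mg/mL = 9462.069 mg
Total = 9051.724 + 9462.069 = 18513.79 mg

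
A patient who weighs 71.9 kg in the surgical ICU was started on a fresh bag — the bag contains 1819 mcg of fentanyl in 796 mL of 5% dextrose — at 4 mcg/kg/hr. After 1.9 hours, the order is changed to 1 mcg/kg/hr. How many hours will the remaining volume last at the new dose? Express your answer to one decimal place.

Initial rate:
Dose = 4 mcg/kg/hr × 71.9 kg = 287.6 mcg/hr
Concentration = 1819 mcg ÷ 796 mL = 2.285176 mcg/mL
Rate = 287.6 mcg/hr ÷ 2.285176 mcg/mL = 125.8546 mL/hr
Volume infused so far = 125.8546 mL/hr × 1.9 hr = 239.1238 mL
Volume remaining = 796 − 239.1238 = 556.8762 mL
New rate:
Dose = 1 mcg/kg/hr × 71.9 kg = 71.9 mcg/hr
Rate = 71.9 mcg/hr ÷ 2.285176 mcg/mL = 31.46366 mL/hr
Time remaining = 556.8762 mL ÷ 31.46366 mL/hr = 17.69903 hr

17.7 hours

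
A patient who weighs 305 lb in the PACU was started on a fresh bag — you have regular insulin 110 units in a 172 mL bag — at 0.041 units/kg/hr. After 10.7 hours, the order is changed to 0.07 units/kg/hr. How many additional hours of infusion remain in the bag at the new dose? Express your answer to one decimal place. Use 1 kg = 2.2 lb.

Initial rate:
Weight = 305 lb ÷ 2.2 lb/kg = 138.6364 kg
Dose = 0.041 units/kg/hr × 138.6364 kg = 5.684091 units/hr
Concentration = 110 units ÷ 172 mL = 0.6395349 units/mL
Rate = 5.684091 units/hr ÷ 0.6395349 units/mL = 8.887851 mL/hr
Volume infused so far = 8.887851 mL/hr × 10.7 hr = 95.10001 mL
Volume remaining = 172 − 95.10001 = 76.89999 mL
New rate:
Dose = 0.07 units/kg/hr × 138.6364 kg = 9.704545 units/hr
Rate = 9.704545 units/hr ÷ 0.6395349 units/mL = 15.17438 mL/hr
Time remaining = 76.89999 mL ÷ 15.17438 mL/hr = 5.067752 hr

5.1 hours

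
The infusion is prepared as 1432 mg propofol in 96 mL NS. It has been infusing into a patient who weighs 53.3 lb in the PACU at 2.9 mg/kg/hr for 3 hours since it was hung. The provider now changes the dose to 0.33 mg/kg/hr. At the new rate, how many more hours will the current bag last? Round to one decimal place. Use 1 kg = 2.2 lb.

Initial rate:
Weight = 53.3 lb ÷ 2.2 lb/kg = 24.22727 kg
Dose = 2.9 mg/kg/hr × 24.22727 kg = 70.25909 mg/hr
Concentration = 1432 mg ÷ 96 mL = 14.91667 mg/mL
Rate = 70.25909 mg/hr ÷ 14.91667 mg/mL = 4.710107 mL/hr
Volume infused so far = 4.710107 mL/hr × 3 hr = 14.13032 mL
Volume remaining = 96 − 14.13032 = 81.86968 mL
New rate:
Dose = 0.33 mg/kg/hr × 24.22727 kg = 7.995 mg/hr
Rate = 7.995 mg/hr ÷ 14.91667 mg/mL = 0.5359777 mL/hr
Time remaining = 81.86968 mL ÷ 0.5359777 mL/hr = 152.7483 hr

152.7 hours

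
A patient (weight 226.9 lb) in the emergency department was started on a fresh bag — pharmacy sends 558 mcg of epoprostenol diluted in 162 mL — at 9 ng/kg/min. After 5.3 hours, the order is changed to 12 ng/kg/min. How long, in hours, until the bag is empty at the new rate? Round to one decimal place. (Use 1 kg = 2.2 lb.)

3.5 hours

Initial rate:
Weight = 226.9 lb ÷ 2.2 lb/kg = 103.1364 kg
Dose = 9 ng/kg/min × 103.1364 kg = 928.2273 ng/min
928.2273 ng/min × 60 min/hr = 55693.64 ng/hr
Concentration = 558 mcg ÷ 162 mL = 3.444444 mcg/mL = 3444.444 ng/mL
Rate = 55693.64 ng/hr ÷ 3444.444 ng/mL = 16.16912 mL/hr
Volume infused so far = 16.16912 mL/hr × 5.3 hr = 85.69634 mL
Volume remaining = 162 − 85.69634 = 76.30366 mL
New rate:
Dose = 12 ng/kg/min × 103.1364 kg = 1237.636 ng/min
1237.636 ng/min × 60 min/hr = 74258.18 ng/hr
Rate = 74258.18 ng/hr ÷ 3444.444 ng/mL = 21.55883 mL/hr
Time remaining = 76.30366 mL ÷ 21.55883 mL/hr = 3.539323 hr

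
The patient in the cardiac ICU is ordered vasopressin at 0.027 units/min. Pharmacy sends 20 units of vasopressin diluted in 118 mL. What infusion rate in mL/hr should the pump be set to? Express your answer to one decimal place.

9.6 mL/hr

0.027 units/min × 60 min/hr = 1.62 units/hr
Concentration = 20 units ÷ 118 mL = 0.1694915 units/mL
Rate = 1.62 units/hr ÷ 0.1694915 units/mL = 9.558 mL/hr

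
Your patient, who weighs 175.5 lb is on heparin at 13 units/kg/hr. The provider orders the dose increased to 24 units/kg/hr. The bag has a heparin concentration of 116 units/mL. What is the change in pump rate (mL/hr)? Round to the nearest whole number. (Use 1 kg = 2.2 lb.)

8 mL/hr

At the current dose:
Weight = 175.5 lb ÷ 2.2 lb/kg = 79.77273 kg
Dose = 13 units/kg/hr × 79.77273 kg = 1037.045 units/hr
Rate = 1037.045 units/hr ÷ 116 units/mL = 8.940047 mL/hr
At the new dose:
Dose = 24 units/kg/hr × 79.77273 kg = 1914.545 units/hr
Rate = 1914.545 units/hr ÷ 116 units/mL = 16.5047 mL/hr
Change = 16.5047 − 8.940047 = 7.564655 mL/hr → 7.564655 mL/hr increase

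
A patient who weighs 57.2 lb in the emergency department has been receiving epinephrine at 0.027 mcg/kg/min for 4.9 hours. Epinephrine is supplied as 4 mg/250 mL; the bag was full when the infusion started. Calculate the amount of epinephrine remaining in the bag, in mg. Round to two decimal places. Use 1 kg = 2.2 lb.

Weight = 57.2 lb ÷ 2.2 lb/kg = 26 kg
Dose = 0.027 mcg/kg/min × 26 kg = 0.702 mcg/min
0.702 mcg/min × 60 min/hr = 42.12 mcg/hr
Concentration = 4 mg ÷ 250 mL = 0.016 mg/mL = 16 mcg/mL
Rate = 42.12 mcg/hr ÷ 16 mcg/mL = 2.6325 mL/hr
Volume infused = 2.6325 mL/hr × 4.9 hr = 12.89925 mL
Volume remaining = 250 − 12.89925 = 237.1008 mL
Drug remaining = 237.1008 mL × 16 mcg/mL = 3793.612 mcg = 3.793612 mg

3.79 mg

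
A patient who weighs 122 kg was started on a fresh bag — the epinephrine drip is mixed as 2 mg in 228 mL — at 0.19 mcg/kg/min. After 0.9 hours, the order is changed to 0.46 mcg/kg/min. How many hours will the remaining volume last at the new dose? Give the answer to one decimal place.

Initial rate:
Dose = 0.19 mcg/kg/min × 122 kg = 23.18 mcg/min
23.18 mcg/min × 60 min/hr = 1390.8 mcg/hr
Concentration = 2 mg ÷ 228 mL = 0.00877193 mg/mL = 8.77193 mcg/mL
Rate = 1390.8 mcg/hr ÷ 8.77193 mcg/mL = 158.5512 mL/hr
Volume infused so far = 158.5512 mL/hr × 0.9 hr = 142.6961 mL
Volume remaining = 228 − 142.6961 = 85.30392 mL
New rate:
Dose = 0.46 mcg/kg/min × 122 kg = 56.12 mcg/min
56.12 mcg/min × 60 min/hr = 3367.2 mcg/hr
Rate = 3367.2 mcg/hr ÷ 8.77193 mcg/mL = 383.8608 mL/hr
Time remaining = 85.30392 mL ÷ 383.8608 mL/hr = 0.2222262 hr

0.2 hours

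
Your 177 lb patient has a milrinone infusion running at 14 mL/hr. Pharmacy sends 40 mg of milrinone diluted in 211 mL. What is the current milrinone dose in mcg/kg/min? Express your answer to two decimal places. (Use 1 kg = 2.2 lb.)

Weight = 177 lb ÷ 2.2 lb/kg = 80.45455 kg
Concentration = 40 mg ÷ 211 mL = 0.1895735 mg/mL = 189.5735 mcg/mL
Drug rate = 14 mL/hr × 189.5735 mcg/mL = 2654.028 mcg/hr
2654.028 mcg/hr ÷ 60 min/hr = 44.23381 mcg/min
44.23381 mcg/min ÷ 80.45455 kg = 0.5497987 mcg/kg/min

0.55 mcg/kg/min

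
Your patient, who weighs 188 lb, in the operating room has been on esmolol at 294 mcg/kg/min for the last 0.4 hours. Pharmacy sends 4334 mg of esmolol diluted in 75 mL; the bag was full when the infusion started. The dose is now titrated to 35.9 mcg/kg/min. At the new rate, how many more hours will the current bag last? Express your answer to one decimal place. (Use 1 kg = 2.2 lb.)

20.3 hours

Initial rate:
Weight = 188 lb ÷ 2.2 lb/kg = 85.45455 kg
Dose = 294 mcg/kg/min × 85.45455 kg = 25123.64 mcg/min
25123.64 mcg/min × 60 min/hr = 1507418 mcg/hr
Concentration = 4334 mg ÷ 75 mL = 57.78667 mg/mL = 57786.67 mcg/mL
Rate = 1507418 mcg/hr ÷ 57786.67 mcg/mL = 26.08592 mL/hr
Volume infused so far = 26.08592 mL/hr × 0.4 hr = 10.43437 mL
Volume remaining = 75 − 10.43437 = 64.56563 mL
New rate:
Dose = 35.9 mcg/kg/min × 85.45455 kg = 3067.818 mcg/min
3067.818 mcg/min × 60 min/hr = 184069.1 mcg/hr
Rate = 184069.1 mcg/hr ÷ 57786.67 mcg/mL = 3.185321 mL/hr
Time remaining = 64.56563 mL ÷ 3.185321 mL/hr = 20.26974 hr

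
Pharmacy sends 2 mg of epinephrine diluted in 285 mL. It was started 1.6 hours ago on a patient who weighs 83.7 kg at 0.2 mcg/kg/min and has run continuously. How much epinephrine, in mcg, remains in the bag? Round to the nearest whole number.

393 mcg

Dose = 0.2 mcg/kg/min × 83.7 kg = 16.74 mcg/min
16.74 mcg/min × 60 min/hr = 1004.4 mcg/hr
Concentration = 2 mg ÷ 285 mL = 0.007017544 mg/mL = 7.017544 mcg/mL
Rate = 1004.4 mcg/hr ÷ 7.017544 mcg/mL = 143.127 mL/hr
Volume infused = 143.127 mL/hr × 1.6 hr = 229.0032 mL
Volume remaining = 285 − 229.0032 = 55.9968 mL
Drug remaining = 55.9968 mL × 7.017544 mcg/mL = 392.96 mcg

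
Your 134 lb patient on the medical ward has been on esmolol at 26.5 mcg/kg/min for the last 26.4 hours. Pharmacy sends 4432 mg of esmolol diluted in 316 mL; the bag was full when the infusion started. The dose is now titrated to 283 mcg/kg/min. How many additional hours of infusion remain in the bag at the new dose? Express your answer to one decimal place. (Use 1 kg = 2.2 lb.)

1.8 hours

Initial rate:
Weight = 134 lb ÷ 2.2 lb/kg = 60.90909 kg
Dose = 26.5 mcg/kg/min × 60.90909 kg = 1614.091 mcg/min
1614.091 mcg/min × 60 min/hr = 96845.45 mcg/hr
Concentration = 4432 mg ÷ 316 mL = 14.02532 mg/mL = 14025.32 mcg/mL
Rate = 96845.45 mcg/hr ÷ 14025.32 mcg/mL = 6.905046 mL/hr
Volume infused so far = 6.905046 mL/hr × 26.4 hr = 182.2932 mL
Volume remaining = 316 − 182.2932 = 133.7068 mL
New rate:
Dose = 283 mcg/kg/min × 60.90909 kg = 17237.27 mcg/min
17237.27 mcg/min × 60 min/hr = 1034236 mcg/hr
Rate = 1034236 mcg/hr ÷ 14025.32 mcg/mL = 73.74068 mL/hr
Time remaining = 133.7068 mL ÷ 73.74068 mL/hr = 1.813203 hr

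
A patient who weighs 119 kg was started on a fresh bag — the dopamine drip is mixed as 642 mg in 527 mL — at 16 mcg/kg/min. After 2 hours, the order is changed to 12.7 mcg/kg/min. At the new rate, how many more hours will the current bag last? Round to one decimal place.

4.6 hours

Initial rate:
Dose = 16 mcg/kg/min × 119 kg = 1904 mcg/min
1904 mcg/min × 60 min/hr = 114240 mcg/hr
Concentration = 642 mg ÷ 527 mL = 1.218216 mg/mL = 1218.216 mcg/mL
Rate = 114240 mcg/hr ÷ 1218.216 mcg/mL = 93.77645 mL/hr
Volume infused so far = 93.77645 mL/hr × 2 hr = 187.5529 mL
Volume remaining = 527 − 187.5529 = 339.4471 mL
New rate:
Dose = 12.7 mcg/kg/min × 119 kg = 1511.3 mcg/min
1511.3 mcg/min × 60 min/hr = 90678 mcg/hr
Rate = 90678 mcg/hr ÷ 1218.216 mcg/mL = 74.43506 mL/hr
Time remaining = 339.4471 mL ÷ 74.43506 mL/hr = 4.560312 hr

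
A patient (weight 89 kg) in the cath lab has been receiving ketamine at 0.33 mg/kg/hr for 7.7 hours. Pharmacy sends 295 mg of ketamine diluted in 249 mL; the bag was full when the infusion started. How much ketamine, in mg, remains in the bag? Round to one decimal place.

68.9 mg

Dose = 0.33 mg/kg/hr × 89 kg = 29.37 mg/hr
Concentration = 295 mg ÷ 249 mL = 1.184739 mg/mL
Rate = 29.37 mg/hr ÷ 1.184739 mg/mL = 24.79027 mL/hr
Volume infused = 24.79027 mL/hr × 7.7 hr = 190.8851 mL
Volume remaining = 249 − 190.8851 = 58.11491 mL
Drug remaining = 58.11491 mL × 1.184739 mg/mL = 68.851 mg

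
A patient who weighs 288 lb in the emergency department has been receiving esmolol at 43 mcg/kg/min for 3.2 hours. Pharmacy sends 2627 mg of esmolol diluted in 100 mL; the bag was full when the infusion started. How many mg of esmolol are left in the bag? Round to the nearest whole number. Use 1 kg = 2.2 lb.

1546 mg

Weight = 288 lb ÷ 2.2 lb/kg = 130.9091 kg
Dose = 43 mcg/kg/min × 130.9091 kg = 5629.091 mcg/min
5629.091 mcg/min × 60 min/hr = 337745.5 mcg/hr
Concentration = 2627 mg ÷ 100 mL = 26.27 mg/mL = 26270 mcg/mL
Rate = 337745.5 mcg/hr ÷ 26270 mcg/mL = 12.8567 mL/hr
Volume infused = 12.8567 mL/hr × 3.2 hr = 41.14143 mL
Volume remaining = 100 − 41.14143 = 58.85857 mL
Drug remaining = 58.85857 mL × 26270 mcg/mL = 1546215 mcg = 1546.215 mg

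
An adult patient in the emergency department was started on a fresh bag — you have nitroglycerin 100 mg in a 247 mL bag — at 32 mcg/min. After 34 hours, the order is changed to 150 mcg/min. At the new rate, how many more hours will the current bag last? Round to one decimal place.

Initial rate:
32 mcg/min × 60 min/hr = 1920 mcg/hr
Concentration = 100 mg ÷ 247 mL = 0.4048583 mg/mL = 404.8583 mcg/mL
Rate = 1920 mcg/hr ÷ 404.8583 mcg/mL = 4.7424 mL/hr
Volume infused so far = 4.7424 mL/hr × 34 hr = 161.2416 mL
Volume remaining = 247 − 161.2416 = 85.7584 mL
New rate:
150 mcg/min × 60 min/hr = 9000 mcg/hr
Rate = 9000 mcg/hr ÷ 404.8583 mcg/mL = 22.23 mL/hr
Time remaining = 85.7584 mL ÷ 22.23 mL/hr = 3.857778 hr

3.9 hours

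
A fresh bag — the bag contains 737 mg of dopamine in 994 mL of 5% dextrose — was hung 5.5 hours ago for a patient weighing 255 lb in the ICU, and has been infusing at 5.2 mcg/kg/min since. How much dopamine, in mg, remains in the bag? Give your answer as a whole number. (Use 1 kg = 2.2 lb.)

Weight = 255 lb ÷ 2.2 lb/kg = 115.9091 kg
Dose = 5.2 mcg/kg/min × 115.9091 kg = 602.7273 mcg/min
602.7273 mcg/min × 60 min/hr = 36163.64 mcg/hr
Concentration = 737 mg ÷ 994 mL = 0.7414487 mg/mL = 741.4487 mcg/mL
Rate = 36163.64 mcg/hr ÷ 741.4487 mcg/mL = 48.77429 mL/hr
Volume infused = 48.77429 mL/hr × 5.5 hr = 268.2586 mL
Volume remaining = 994 − 268.2586 = 725.7414 mL
Drug remaining = 725.7414 mL × 741.4487 mcg/mL = 538100 mcg = 538.1 mg

538 mg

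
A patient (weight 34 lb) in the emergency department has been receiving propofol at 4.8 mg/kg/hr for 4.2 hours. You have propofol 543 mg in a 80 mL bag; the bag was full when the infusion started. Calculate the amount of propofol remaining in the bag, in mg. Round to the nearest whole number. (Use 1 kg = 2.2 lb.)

231 mg

Weight = 34 lb ÷ 2.2 lb/kg = 15.45455 kg
Dose = 4.8 mg/kg/hr × 15.45455 kg = 74.18182 mg/hr
Concentration = 543 mg ÷ 80 mL = 6.7875 mg/mL
Rate = 74.18182 mg/hr ÷ 6.7875 mg/mL = 10.92918 mL/hr
Volume infused = 10.92918 mL/hr × 4.2 hr = 45.90256 mL
Volume remaining = 80 − 45.90256 = 34.09744 mL
Drug remaining = 34.09744 mL × 6.7875 mg/mL = 231.4364 mg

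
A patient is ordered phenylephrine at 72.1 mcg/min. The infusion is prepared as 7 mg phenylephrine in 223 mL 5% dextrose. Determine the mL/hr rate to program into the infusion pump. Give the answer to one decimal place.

72.1 mcg/min × 60 min/hr = 4326 mcg/hr
Concentration = 7 mg ÷ 223 mL = 0.03139013 mg/mL = 31.39013 mcg/mL
Rate = 4326 mcg/hr ÷ 31.39013 mcg/mL = 137.814 mL/hr

137.8 mL/hr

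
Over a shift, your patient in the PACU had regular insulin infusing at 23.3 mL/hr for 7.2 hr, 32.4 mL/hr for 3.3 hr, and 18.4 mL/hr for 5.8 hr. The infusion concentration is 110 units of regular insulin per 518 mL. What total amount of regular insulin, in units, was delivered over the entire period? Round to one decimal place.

Concentration = 110 units ÷ 518 mL = 0.2123552 units/mL
Stage 1: 23.3 mL/hr × 7.2 hr = 167.76 mL → 167.76 mL × 0.2123552 units/mL = 35.62471 units
Stage 2: 32.4 mL/hr × 3.3 hr = 106.92 mL → 106.92 mL × 0.2123552 units/mL = 22.70502 units
Stage 3: 18.4 mL/hr × 5.8 hr = 106.72 mL → 106.72 mL × 0.2123552 units/mL = 22.66255 units
Total = 35.62471 + 22.70502 + 22.66255 = 80.99228 units

81.0 units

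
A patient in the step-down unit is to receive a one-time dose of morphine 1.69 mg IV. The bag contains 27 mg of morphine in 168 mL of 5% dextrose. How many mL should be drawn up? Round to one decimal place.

10.5 mL

Concentration = 27 mg ÷ 168 mL = 0.1607143 mg/mL
Volume = 1.69 mg ÷ 0.1607143 mg/mL = 10.51556 mL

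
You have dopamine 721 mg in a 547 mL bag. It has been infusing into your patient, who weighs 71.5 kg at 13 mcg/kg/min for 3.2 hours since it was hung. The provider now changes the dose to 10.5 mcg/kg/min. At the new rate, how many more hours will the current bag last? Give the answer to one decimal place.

12.0 hours

Initial rate:
Dose = 13 mcg/kg/min × 71.5 kg = 929.5 mcg/min
929.5 mcg/min × 60 min/hr = 55770 mcg/hr
Concentration = 721 mg ÷ 547 mL = 1.318099 mg/mL = 1318.099 mcg/mL
Rate = 55770 mcg/hr ÷ 1318.099 mcg/mL = 42.31094 mL/hr
Volume infused so far = 42.31094 mL/hr × 3.2 hr = 135.395 mL
Volume remaining = 547 − 135.395 = 411.605 mL
New rate:
Dose = 10.5 mcg/kg/min × 71.5 kg = 750.75 mcg/min
750.75 mcg/min × 60 min/hr = 45045 mcg/hr
Rate = 45045 mcg/hr ÷ 1318.099 mcg/mL = 34.17422 mL/hr
Time remaining = 411.605 mL ÷ 34.17422 mL/hr = 12.04431 hr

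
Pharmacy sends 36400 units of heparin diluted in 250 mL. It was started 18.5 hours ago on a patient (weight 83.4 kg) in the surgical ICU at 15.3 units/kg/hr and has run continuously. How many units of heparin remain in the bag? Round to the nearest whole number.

Dose = 15.3 units/kg/hr × 83.4 kg = 1276.02 units/hr
Concentration = 36400 units ÷ 250 mL = 145.6 units/mL
Rate = 1276.02 units/hr ÷ 145.6 units/mL = 8.763874 mL/hr
Volume infused = 8.763874 mL/hr × 18.5 hr = 162.1317 mL
Volume remaining = 250 − 162.1317 = 87.86834 mL
Drug remaining = 87.86834 mL × 145.6 units/mL = 12793.63 units

12794 units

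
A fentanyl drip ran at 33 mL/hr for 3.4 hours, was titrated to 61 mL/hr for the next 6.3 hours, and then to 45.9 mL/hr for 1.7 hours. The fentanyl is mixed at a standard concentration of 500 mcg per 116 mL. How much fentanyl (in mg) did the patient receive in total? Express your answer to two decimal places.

2.48 mg

Concentration = 500 mcg ÷ 116 mL = 4.310345 mcg/mL
Stage 1: 33 mL/hr × 3.4 hr = 112.2 mL → 112.2 mL × 4.310345 mcg/mL = 483.6207 mcg
Stage 2: 61 mL/hr × 6.3 hr = 384.3 mL → 384.3 mL × 4.310345 mcg/mL = 1656.466 mcg
Stage 3: 45.9 mL/hr × 1.7 hr = 78.03 mL → 78.03 mL × 4.310345 mcg/mL = 336.3362 mcg
Total = 483.6207 + 1656.466 + 336.3362 = 2476.422 mcg = 2.476422 mg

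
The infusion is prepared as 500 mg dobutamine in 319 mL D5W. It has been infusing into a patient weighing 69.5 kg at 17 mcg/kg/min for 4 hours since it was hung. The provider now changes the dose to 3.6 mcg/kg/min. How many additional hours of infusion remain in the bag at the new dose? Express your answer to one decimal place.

14.4 hours

Initial rate:
Dose = 17 mcg/kg/min × 69.5 kg = 1181.5 mcg/min
1181.5 mcg/min × 60 min/hr = 70890 mcg/hr
Concentration = 500 mg ÷ 319 mL = 1.567398 mg/mL = 1567.398 mcg/mL
Rate = 70890 mcg/hr ÷ 1567.398 mcg/mL = 45.22782 mL/hr
Volume infused so far = 45.22782 mL/hr × 4 hr = 180.9113 mL
Volume remaining = 319 − 180.9113 = 138.0887 mL
New rate:
Dose = 3.6 mcg/kg/min × 69.5 kg = 250.2 mcg/min
250.2 mcg/min × 60 min/hr = 15012 mcg/hr
Rate = 15012 mcg/hr ÷ 1567.398 mcg/mL = 9.577656 mL/hr
Time remaining = 138.0887 mL ÷ 9.577656 mL/hr = 14.4178 hr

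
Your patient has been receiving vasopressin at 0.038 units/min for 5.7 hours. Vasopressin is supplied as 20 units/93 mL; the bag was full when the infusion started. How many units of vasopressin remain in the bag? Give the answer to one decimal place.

0.038 units/min × 60 min/hr = 2.28 units/hr
Concentration = 20 units ÷ 93 mL = 0.2150538 units/mL
Rate = 2.28 units/hr ÷ 0.2150538 units/mL = 10.602 mL/hr
Volume infused = 10.602 mL/hr × 5.7 hr = 60.4314 mL
Volume remaining = 93 − 60.4314 = 32.5686 mL
Drug remaining = 32.5686 mL × 0.2150538 units/mL = 7.004 units

7.0 units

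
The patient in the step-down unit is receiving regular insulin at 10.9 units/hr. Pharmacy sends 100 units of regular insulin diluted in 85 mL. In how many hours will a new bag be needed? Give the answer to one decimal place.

Concentration = 100 units ÷ 85 mL = 1.176471 units/mL
Rate = 10.9 units/hr ÷ 1.176471 units/mL = 9.265 mL/hr
Duration = 85 mL ÷ 9.265 mL/hr = 9.174312 hr

9.2 hours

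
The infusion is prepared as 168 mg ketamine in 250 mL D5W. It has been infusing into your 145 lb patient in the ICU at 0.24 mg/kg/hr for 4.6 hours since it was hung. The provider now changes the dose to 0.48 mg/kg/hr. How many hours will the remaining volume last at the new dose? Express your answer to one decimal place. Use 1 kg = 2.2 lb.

Initial rate:
Weight = 145 lb ÷ 2.2 lb/kg = 65.90909 kg
Dose = 0.24 mg/kg/hr × 65.90909 kg = 15.81818 mg/hr
Concentration = 168 mg ÷ 250 mL = 0.672 mg/mL
Rate = 15.81818 mg/hr ÷ 0.672 mg/mL = 23.53896 mL/hr
Volume infused so far = 23.53896 mL/hr × 4.6 hr = 108.2792 mL
Volume remaining = 250 − 108.2792 = 141.7208 mL
New rate:
Dose = 0.48 mg/kg/hr × 65.90909 kg = 31.63636 mg/hr
Rate = 31.63636 mg/hr ÷ 0.672 mg/mL = 47.07792 mL/hr
Time remaining = 141.7208 mL ÷ 47.07792 mL/hr = 3.010345 hr

3.0 hours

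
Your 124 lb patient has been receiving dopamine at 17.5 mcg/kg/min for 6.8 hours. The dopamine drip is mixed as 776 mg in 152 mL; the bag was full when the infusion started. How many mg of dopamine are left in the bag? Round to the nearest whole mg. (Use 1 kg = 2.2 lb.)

Weight = 124 lb ÷ 2.2 lb/kg = 56.36364 kg
Dose = 17.5 mcg/kg/min × 56.36364 kg = 986.3636 mcg/min
986.3636 mcg/min × 60 min/hr = 59181.82 mcg/hr
Concentration = 776 mg ÷ 152 mL = 5.105263 mg/mL = 5105.263 mcg/mL
Rate = 59181.82 mcg/hr ÷ 5105.263 mcg/mL = 11.59231 mL/hr
Volume infused = 11.59231 mL/hr × 6.8 hr = 78.82774 mL
Volume remaining = 152 − 78.82774 = 73.17226 mL
Drug remaining = 73.17226 mL × 5105.263 mcg/mL = 373563.6 mcg = 373.5636 mg

374 mg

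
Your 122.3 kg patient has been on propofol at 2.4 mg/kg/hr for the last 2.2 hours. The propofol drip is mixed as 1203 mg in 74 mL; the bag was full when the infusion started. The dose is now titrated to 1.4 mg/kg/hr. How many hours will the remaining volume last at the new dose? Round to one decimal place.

3.3 hours

Initial rate:
Dose = 2.4 mg/kg/hr × 122.3 kg = 293.52 mg/hr
Concentration = 1203 mg ÷ 74 mL = 16.25676 mg/mL
Rate = 293.52 mg/hr ÷ 16.25676 mg/mL = 18.05526 mL/hr
Volume infused so far = 18.05526 mL/hr × 2.2 hr = 39.72158 mL
Volume remaining = 74 − 39.72158 = 34.27842 mL
New rate:
Dose = 1.4 mg/kg/hr × 122.3 kg = 171.22 mg/hr
Rate = 171.22 mg/hr ÷ 16.25676 mg/mL = 10.53224 mL/hr
Time remaining = 34.27842 mL ÷ 10.53224 mL/hr = 3.25462 hr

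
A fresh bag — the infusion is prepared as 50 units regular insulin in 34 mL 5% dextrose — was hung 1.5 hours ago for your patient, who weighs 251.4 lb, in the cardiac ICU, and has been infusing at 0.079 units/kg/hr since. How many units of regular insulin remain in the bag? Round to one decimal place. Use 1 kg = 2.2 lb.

36.5 units

Weight = 251.4 lb ÷ 2.2 lb/kg = 114.2727 kg
Dose = 0.079 units/kg/hr × 114.2727 kg = 9.027545 units/hr
Concentration = 50 units ÷ 34 mL = 1.470588 units/mL
Rate = 9.027545 units/hr ÷ 1.470588 units/mL = 6.138731 mL/hr
Volume infused = 6.138731 mL/hr × 1.5 hr = 9.208096 mL
Volume remaining = 34 − 9.208096 = 24.7919 mL
Drug remaining = 24.7919 mL × 1.470588 units/mL = 36.45868 units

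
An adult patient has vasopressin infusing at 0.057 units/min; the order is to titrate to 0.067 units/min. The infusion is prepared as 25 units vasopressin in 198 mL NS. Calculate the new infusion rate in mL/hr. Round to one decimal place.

31.8 mL/hr

0.067 units/min × 60 min/hr = 4.02 units/hr
Concentration = 25 units ÷ 198 mL = 0.1262626 units/mL
Rate = 4.02 units/hr ÷ 0.1262626 units/mL = 31.8384 mL/hr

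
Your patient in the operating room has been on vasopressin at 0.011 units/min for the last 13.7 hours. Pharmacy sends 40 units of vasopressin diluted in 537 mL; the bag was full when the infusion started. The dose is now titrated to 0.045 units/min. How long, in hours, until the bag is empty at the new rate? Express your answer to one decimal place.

11.5 hours

Initial rate:
0.011 units/min × 60 min/hr = 0.66 units/hr
Concentration = 40 units ÷ 537 mL = 0.0744879 units/mL
Rate = 0.66 units/hr ÷ 0.0744879 units/mL = 8.8605 mL/hr
Volume infused so far = 8.8605 mL/hr × 13.7 hr = 121.3888 mL
Volume remaining = 537 − 121.3888 = 415.6112 mL
New rate:
0.045 units/min × 60 min/hr = 2.7 units/hr
Rate = 2.7 units/hr ÷ 0.0744879 units/mL = 36.2475 mL/hr
Time remaining = 415.6112 mL ÷ 36.2475 mL/hr = 11.46593 hr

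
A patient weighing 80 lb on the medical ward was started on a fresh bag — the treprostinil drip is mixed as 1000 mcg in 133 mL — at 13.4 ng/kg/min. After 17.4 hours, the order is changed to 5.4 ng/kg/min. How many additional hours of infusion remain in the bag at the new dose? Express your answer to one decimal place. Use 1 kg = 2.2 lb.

41.7 hours

Initial rate:
Weight = 80 lb ÷ 2.2 lb/kg = 36.36364 kg
Dose = 13.4 ng/kg/min × 36.36364 kg = 487.2727 ng/min
487.2727 ng/min × 60 min/hr = 29236.36 ng/hr
Concentration = 1000 mcg ÷ 133 mL = 7.518797 mcg/mL = 7518.797 ng/mL
Rate = 29236.36 ng/hr ÷ 7518.797 ng/mL = 3.888436 mL/hr
Volume infused so far = 3.888436 mL/hr × 17.4 hr = 67.65879 mL
Volume remaining = 133 − 67.65879 = 65.34121 mL
New rate:
Dose = 5.4 ng/kg/min × 36.36364 kg = 196.3636 ng/min
196.3636 ng/min × 60 min/hr = 11781.82 ng/hr
Rate = 11781.82 ng/hr ÷ 7518.797 ng/mL = 1.566982 mL/hr
Time remaining = 65.34121 mL ÷ 1.566982 mL/hr = 41.69877 hr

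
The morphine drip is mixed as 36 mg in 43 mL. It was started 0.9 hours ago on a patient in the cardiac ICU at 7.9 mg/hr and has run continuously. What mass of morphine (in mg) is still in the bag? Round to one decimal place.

Concentration = 36 mg ÷ 43 mL = 0.8372093 mg/mL
Rate = 7.9 mg/hr ÷ 0.8372093 mg/mL = 9.436111 mL/hr
Volume infused = 9.436111 mL/hr × 0.9 hr = 8.4925 mL
Volume remaining = 43 − 8.4925 = 34.5075 mL
Drug remaining = 34.5075 mL × 0.8372093 mg/mL = 28.89 mg

28.9 mg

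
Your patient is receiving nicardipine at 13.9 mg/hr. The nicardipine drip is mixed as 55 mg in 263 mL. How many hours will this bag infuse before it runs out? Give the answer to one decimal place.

Concentration = 55 mg ÷ 263 mL = 0.2091255 mg/mL
Rate = 13.9 mg/hr ÷ 0.2091255 mg/mL = 66.46727 mL/hr
Duration = 263 mL ÷ 66.46727 mL/hr = 3.956835 hr

4.0 hours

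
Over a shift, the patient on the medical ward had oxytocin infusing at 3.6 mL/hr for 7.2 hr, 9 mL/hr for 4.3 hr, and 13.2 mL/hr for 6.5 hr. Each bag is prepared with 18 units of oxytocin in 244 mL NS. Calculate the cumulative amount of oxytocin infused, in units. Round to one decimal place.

11.1 units

Concentration = 18 units ÷ 244 mL = 0.07377049 units/mL
Stage 1: 3.6 mL/hr × 7.2 hr = 25.92 mL → 25.92 mL × 0.07377049 units/mL = 1.912131 units
Stage 2: 9 mL/hr × 4.3 hr = 38.7 mL → 38.7 mL × 0.07377049 units/mL = 2.854918 units
Stage 3: 13.2 mL/hr × 6.5 hr = 85.8 mL → 85.8 mL × 0.07377049 units/mL = 6.329508 units
Total = 1.912131 + 2.854918 + 6.329508 = 11.09656 units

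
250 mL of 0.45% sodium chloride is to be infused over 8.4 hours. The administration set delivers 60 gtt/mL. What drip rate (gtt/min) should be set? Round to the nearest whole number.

250 mL ÷ (8.4 hr × 60 = 504 min) = 0.4960317 mL/min
0.4960317 mL/min × 60 gtt/mL = 29.7619 gtt/min

30 gtt/min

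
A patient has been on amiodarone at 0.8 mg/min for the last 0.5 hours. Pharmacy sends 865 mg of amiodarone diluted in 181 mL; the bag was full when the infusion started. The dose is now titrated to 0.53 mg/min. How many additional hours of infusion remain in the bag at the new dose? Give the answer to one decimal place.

Initial rate:
0.8 mg/min × 60 min/hr = 48 mg/hr
Concentration = 865 mg ÷ 181 mL = 4.779006 mg/mL
Rate = 48 mg/hr ÷ 4.779006 mg/mL = 10.04393 mL/hr
Volume infused so far = 10.04393 mL/hr × 0.5 hr = 5.021965 mL
Volume remaining = 181 − 5.021965 = 175.978 mL
New rate:
0.53 mg/min × 60 min/hr = 31.8 mg/hr
Rate = 31.8 mg/hr ÷ 4.779006 mg/mL = 6.654104 mL/hr
Time remaining = 175.978 mL ÷ 6.654104 mL/hr = 26.44654 hr

26.4 hours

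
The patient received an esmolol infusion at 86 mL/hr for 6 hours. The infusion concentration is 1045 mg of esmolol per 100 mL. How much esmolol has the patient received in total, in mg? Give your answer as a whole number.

5392 mg

Concentration = 1045 mg ÷ 100 mL = 10.45 mg/mL = 10450 mcg/mL
Drug rate = 86 mL/hr × 10450 mcg/mL = 898700 mcg/hr
Total = 898700 mcg/hr × 6 hr = 5392200 mcg = 5392.2 mg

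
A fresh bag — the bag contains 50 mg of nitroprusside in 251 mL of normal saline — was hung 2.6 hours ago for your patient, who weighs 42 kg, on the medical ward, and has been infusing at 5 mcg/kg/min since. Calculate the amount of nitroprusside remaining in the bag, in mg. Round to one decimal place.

Dose = 5 mcg/kg/min × 42 kg = 210 mcg/min
210 mcg/min × 60 min/hr = 12600 mcg/hr
Concentration = 50 mg ÷ 251 mL = 0.1992032 mg/mL = 199.2032 mcg/mL
Rate = 12600 mcg/hr ÷ 199.2032 mcg/mL = 63.252 mL/hr
Volume infused = 63.252 mL/hr × 2.6 hr = 164.4552 mL
Volume remaining = 251 − 164.4552 = 86.5448 mL
Drug remaining = 86.5448 mL × 199.2032 mcg/mL = 17240 mcg = 17.24 mg

17.2 mg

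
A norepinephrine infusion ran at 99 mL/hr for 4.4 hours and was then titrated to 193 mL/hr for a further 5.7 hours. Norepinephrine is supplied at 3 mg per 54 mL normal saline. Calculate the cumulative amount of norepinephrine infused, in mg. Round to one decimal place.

Concentration = 3 mg ÷ 54 mL = 0.05555556 mg/mL
Stage 1: 99 mL/hr × 4.4 hr = 435.6 mL → 435.6 mL × 0.05555556 mg/mL = 24.2 mg
Stage 2: 193 mL/hr × 5.7 hr = 1100.1 mL → 1100.1 mL × 0.05555556 mg/mL = 61.11667 mg
Total = 24.2 + 61.11667 = 85.31667 mg

85.3 mg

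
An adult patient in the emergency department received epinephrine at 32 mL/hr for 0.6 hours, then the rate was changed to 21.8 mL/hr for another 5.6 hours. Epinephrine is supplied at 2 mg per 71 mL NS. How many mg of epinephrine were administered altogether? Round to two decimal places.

3.98 mg

Concentration = 2 mg ÷ 71 mL = 0.02816901 mg/mL
Stage 1: 32 mL/hr × 0.6 hr = 19.2 mL → 19.2 mL × 0.02816901 mg/mL = 0.5408451 mg
Stage 2: 21.8 mL/hr × 5.6 hr = 122.08 mL → 122.08 mL × 0.02816901 mg/mL = 3.438873 mg
Total = 0.5408451 + 3.438873 = 3.979718 mg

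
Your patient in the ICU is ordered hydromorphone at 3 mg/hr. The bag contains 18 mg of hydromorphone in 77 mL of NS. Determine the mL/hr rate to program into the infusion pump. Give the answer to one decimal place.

12.8 mL/hr

Concentration = 18 mg ÷ 77 mL = 0.2337662 mg/mL
Rate = 3 mg/hr ÷ 0.2337662 mg/mL = 12.83333 mL/hr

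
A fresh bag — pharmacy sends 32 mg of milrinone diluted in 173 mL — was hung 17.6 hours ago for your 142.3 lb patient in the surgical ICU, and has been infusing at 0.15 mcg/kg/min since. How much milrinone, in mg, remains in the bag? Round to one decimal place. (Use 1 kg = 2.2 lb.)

Weight = 142.3 lb ÷ 2.2 lb/kg = 64.68182 kg
Dose = 0.15 mcg/kg/min × 64.68182 kg = 9.702273 mcg/min
9.702273 mcg/min × 60 min/hr = 582.1364 mcg/hr
Concentration = 32 mg ÷ 173 mL = 0.1849711 mg/mL = 184.9711 mcg/mL
Rate = 582.1364 mcg/hr ÷ 184.9711 mcg/mL = 3.147175 mL/hr
Volume infused = 3.147175 mL/hr × 17.6 hr = 55.39028 mL
Volume remaining = 173 − 55.39028 = 117.6097 mL
Drug remaining = 117.6097 mL × 184.9711 mcg/mL = 21754.4 mcg = 21.7544 mg

21.8 mg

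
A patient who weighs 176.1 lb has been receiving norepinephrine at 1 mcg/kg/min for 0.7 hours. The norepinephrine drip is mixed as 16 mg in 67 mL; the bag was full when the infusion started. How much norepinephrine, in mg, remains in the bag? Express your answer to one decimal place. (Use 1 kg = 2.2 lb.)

Weight = 176.1 lb ÷ 2.2 lb/kg = 80.04545 kg
Dose = 1 mcg/kg/min × 80.04545 kg = 80.04545 mcg/min
80.04545 mcg/min × 60 min/hr = 4802.727 mcg/hr
Concentration = 16 mg ÷ 67 mL = 0.238806 mg/mL = 238.806 mcg/mL
Rate = 4802.727 mcg/hr ÷ 238.806 mcg/mL = 20.11142 mL/hr
Volume infused = 20.11142 mL/hr × 0.7 hr = 14.07799 mL
Volume remaining = 67 − 14.07799 = 52.92201 mL
Drug remaining = 52.92201 mL × 238.806 mcg/mL = 12638.09 mcg = 12.63809 mg

12.6 mg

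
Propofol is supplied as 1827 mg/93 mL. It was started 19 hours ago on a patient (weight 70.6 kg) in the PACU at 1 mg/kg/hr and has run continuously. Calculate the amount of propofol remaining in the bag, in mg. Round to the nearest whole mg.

486 mg

Dose = 1 mg/kg/hr × 70.6 kg = 70.6 mg/hr
Concentration = 1827 mg ÷ 93 mL = 19.64516 mg/mL
Rate = 70.6 mg/hr ÷ 19.64516 mg/mL = 3.59376 mL/hr
Volume infused = 3.59376 mL/hr × 19 hr = 68.28144 mL
Volume remaining = 93 − 68.28144 = 24.71856 mL
Drug remaining = 24.71856 mL × 19.64516 mg/mL = 485.6 mg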